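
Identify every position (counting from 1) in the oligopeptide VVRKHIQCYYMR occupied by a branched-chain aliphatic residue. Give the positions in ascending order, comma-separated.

1, 2, 6

V, L, and I make up the branched-chain aliphatic group.
Matching residues: V1, V2, I6.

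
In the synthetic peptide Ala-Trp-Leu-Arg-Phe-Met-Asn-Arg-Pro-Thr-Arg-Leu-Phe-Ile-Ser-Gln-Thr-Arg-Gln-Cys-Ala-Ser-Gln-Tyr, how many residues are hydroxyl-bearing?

5

S, T, and Y are the three residues with a side-chain hydroxyl.
Matching residues: Thr10, Ser15, Thr17, Ser22, Tyr24.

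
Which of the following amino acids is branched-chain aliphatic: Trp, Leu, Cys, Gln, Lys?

Valine (V), leucine (L), and isoleucine (I) are the branched-chain amino acids.
Of the listed options, only Leu belongs to this group.

Leu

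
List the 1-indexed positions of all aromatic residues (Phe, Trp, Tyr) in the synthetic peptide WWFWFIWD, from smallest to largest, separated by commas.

Matching residues: W1, W2, F3, W4, F5, W7.

1, 2, 3, 4, 5, 7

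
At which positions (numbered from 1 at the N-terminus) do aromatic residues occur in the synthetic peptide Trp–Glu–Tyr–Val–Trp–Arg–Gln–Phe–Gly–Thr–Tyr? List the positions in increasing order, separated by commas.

Phenylalanine (F), tryptophan (W), and tyrosine (Y) have aromatic ring side chains.
Matching residues: Trp1, Tyr3, Trp5, Phe8, Tyr11.

1, 3, 5, 8, 11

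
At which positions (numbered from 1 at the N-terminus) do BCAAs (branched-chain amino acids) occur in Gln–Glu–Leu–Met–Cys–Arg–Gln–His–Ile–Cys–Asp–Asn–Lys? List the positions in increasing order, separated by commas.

3, 9

The BCAAs are Val, Leu, and Ile — aliphatic side chains with a branch point.
Matching residues: Leu3, Ile9.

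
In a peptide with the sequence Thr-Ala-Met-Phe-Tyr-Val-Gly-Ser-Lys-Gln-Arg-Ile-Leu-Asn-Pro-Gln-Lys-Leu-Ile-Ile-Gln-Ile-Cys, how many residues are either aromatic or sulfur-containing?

Aromatic: F, W, Y. Sulfur-containing: C, M.
Aromatic residues here: Phe4, Tyr5 (2).
Sulfur-containing residues here: Met3, Cys23 (2).
The two groups share no amino acid, so total = 2 + 2 = 4.

4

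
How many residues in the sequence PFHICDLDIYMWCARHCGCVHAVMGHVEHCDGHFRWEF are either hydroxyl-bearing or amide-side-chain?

1

Hydroxyl-bearing: S, T, Y. Amide-side-chain: N, Q.
Hydroxyl-bearing residues here: Y10 (1).
Amide-side-chain residues here: none (0).
The two groups share no amino acid, so total = 1 + 0 = 1.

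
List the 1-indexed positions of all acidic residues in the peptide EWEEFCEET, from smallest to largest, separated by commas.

Only D (aspartate) and E (glutamate) carry a side-chain carboxylic acid.
Matching residues: E1, E3, E4, E7, E8.

1, 3, 4, 7, 8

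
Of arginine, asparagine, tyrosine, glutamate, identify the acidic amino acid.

The acidic residues are Asp (D) and Glu (E), whose side chains end in a carboxylate group.
Of the listed options, only glutamate belongs to this group.

glutamate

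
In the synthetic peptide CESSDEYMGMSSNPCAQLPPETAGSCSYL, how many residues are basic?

K, R, and H are the three residues with basic side chains (ε-amine, guanidinium, and imidazole respectively).
None of the 29 residues belong to this group.

0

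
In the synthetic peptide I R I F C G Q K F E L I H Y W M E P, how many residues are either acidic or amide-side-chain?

3

Acidic: D, E. Amide-side-chain: N, Q.
Acidic residues here: E10, E17 (2).
Amide-side-chain residues here: Q7 (1).
The two groups share no amino acid, so total = 2 + 1 = 3.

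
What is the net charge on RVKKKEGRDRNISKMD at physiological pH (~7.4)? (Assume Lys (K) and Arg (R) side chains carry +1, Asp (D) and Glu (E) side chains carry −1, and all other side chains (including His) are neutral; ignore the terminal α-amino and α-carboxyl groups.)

+4

Positive (K, R): R1, K3, K4, K5, R8, R10, K14 → +7.
Negative (D, E): E6, D9, D16 → −3.
Net charge = (+7) + (−3) = +4.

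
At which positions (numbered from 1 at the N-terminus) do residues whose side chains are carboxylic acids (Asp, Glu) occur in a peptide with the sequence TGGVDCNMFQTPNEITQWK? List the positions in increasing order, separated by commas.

Matching residues: D5, E14.

5, 14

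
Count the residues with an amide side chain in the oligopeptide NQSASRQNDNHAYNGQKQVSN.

9

Only N (asparagine) and Q (glutamine) carry a side-chain carboxamide.
Matching residues: N1, Q2, Q7, N8, N10, N14, Q16, Q18, N21.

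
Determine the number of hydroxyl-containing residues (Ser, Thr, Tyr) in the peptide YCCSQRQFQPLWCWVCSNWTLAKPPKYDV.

5

Matching residues: Y1, S4, S17, T20, Y27.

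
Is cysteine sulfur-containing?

Only Cys (C) and Met (M) have a sulfur atom in the side chain.
Cysteine is in this group.

Yes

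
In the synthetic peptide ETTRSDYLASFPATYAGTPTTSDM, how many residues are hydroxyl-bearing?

11

Serine (S), threonine (T), and tyrosine (Y) each carry a hydroxyl group on the side chain.
Matching residues: T2, T3, S5, Y7, S10, T14, Y15, T18, T20, T21, S22.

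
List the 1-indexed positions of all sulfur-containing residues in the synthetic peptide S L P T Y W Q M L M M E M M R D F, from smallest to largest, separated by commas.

The sulfur-bearing residues are cysteine (–SH) and methionine (–S–CH₃).
Matching residues: M8, M10, M11, M13, M14.

8, 10, 11, 13, 14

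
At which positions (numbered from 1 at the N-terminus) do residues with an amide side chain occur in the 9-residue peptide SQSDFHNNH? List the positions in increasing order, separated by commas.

2, 7, 8

Asparagine (N) and glutamine (Q) have uncharged amide side chains.
Matching residues: Q2, N7, N8.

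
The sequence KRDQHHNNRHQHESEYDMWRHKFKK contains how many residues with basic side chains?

K, R, and H are the three residues with basic side chains (ε-amine, guanidinium, and imidazole respectively).
Matching residues: K1, R2, H5, H6, R9, H10, H12, R20, H21, K22, K24, K25.

12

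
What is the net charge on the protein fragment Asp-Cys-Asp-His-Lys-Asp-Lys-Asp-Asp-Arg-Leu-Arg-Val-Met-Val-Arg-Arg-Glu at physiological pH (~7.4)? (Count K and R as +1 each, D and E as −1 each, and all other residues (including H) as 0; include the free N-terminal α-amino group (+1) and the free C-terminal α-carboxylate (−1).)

Positive (K, R): Lys5, Lys7, Arg10, Arg12, Arg16, Arg17 → +6.
Negative (D, E): Asp1, Asp3, Asp6, Asp8, Asp9, Glu18 → −6.
The N-terminus (+1) and C-terminus (−1) cancel.
Net charge = (+6) + (−6) = 0.

0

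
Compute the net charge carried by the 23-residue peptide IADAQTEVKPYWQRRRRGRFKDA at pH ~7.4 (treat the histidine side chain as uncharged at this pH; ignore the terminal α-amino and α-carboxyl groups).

+4

Near pH 7.4, K and R contribute +1 each, D and E contribute −1 each, and every other side chain (His included, as stated) is uncharged.
Positive (K, R): K9, R14, R15, R16, R17, R19, K21 → +7.
Negative (D, E): D3, E7, D22 → −3.
Net charge = (+7) + (−3) = +4.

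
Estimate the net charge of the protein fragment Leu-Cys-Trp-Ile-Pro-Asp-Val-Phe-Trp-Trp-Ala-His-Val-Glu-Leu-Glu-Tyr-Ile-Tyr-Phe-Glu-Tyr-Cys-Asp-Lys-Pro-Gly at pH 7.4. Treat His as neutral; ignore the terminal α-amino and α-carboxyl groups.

-4

The side chains ionized at physiological pH are Lys/Arg (+1) and Asp/Glu (−1); with His treated as neutral, nothing else contributes.
Positive (K, R): Lys25 → +1.
Negative (D, E): Asp6, Glu14, Glu16, Glu21, Asp24 → −5.
Net charge = (+1) + (−5) = −4.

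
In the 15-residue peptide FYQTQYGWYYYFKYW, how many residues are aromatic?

10

The aromatic amino acids are Phe (F, benzyl), Trp (W, indole), and Tyr (Y, phenol).
Matching residues: F1, Y2, Y6, W8, Y9, Y10, Y11, F12, Y14, W15.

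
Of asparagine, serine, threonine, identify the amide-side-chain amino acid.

The amide-side-chain residues are Asn (N) and Gln (Q).
Of the listed options, only asparagine belongs to this group.

asparagine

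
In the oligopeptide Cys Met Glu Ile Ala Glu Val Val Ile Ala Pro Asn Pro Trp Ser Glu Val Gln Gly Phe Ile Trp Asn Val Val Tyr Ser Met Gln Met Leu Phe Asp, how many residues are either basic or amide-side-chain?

4

Basic: H, K, R. Amide-side-chain: N, Q.
Basic residues here: none (0).
Amide-side-chain residues here: Asn12, Gln18, Asn23, Gln29 (4).
The two groups share no amino acid, so total = 0 + 4 = 4.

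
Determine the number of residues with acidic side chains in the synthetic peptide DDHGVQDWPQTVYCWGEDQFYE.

6

Only D (aspartate) and E (glutamate) carry a side-chain carboxylic acid.
Matching residues: D1, D2, D7, E17, D18, E22.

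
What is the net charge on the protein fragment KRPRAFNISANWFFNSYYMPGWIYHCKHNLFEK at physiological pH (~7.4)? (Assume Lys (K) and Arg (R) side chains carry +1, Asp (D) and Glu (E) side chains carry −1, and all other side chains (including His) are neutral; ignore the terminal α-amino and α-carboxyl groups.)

Positive (K, R): K1, R2, R4, K27, K33 → +5.
Negative (D, E): E32 → −1.
Net charge = (+5) + (−1) = +4.

+4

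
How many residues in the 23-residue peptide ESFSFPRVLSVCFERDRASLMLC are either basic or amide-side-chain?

Basic: H, K, R. Amide-side-chain: N, Q.
Basic residues here: R7, R15, R17 (3).
Amide-side-chain residues here: none (0).
The two groups share no amino acid, so total = 3 + 0 = 3.

3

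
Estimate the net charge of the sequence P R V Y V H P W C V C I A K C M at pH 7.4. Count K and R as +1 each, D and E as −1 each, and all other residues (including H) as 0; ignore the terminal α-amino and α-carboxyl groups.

Positive (K, R): R2, K14 → +2.
Negative (D, E): none → −0.
Net charge = (+2) + (−0) = +2.

+2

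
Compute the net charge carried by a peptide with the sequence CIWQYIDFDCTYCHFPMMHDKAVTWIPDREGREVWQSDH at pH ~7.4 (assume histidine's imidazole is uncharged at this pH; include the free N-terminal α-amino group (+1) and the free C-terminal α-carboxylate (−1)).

-4

Near pH 7.4, K and R contribute +1 each, D and E contribute −1 each, and every other side chain (His included, as stated) is uncharged.
Positive (K, R): K21, R29, R32 → +3.
Negative (D, E): D7, D9, D20, D28, E30, E33, D38 → −7.
The N-terminus (+1) and C-terminus (−1) cancel.
Net charge = (+3) + (−7) = −4.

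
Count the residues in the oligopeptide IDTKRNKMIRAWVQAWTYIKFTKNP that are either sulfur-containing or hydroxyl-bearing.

Sulfur-containing: C, M. Hydroxyl-bearing: S, T, Y.
Sulfur-containing residues here: M8 (1).
Hydroxyl-bearing residues here: T3, T17, Y18, T22 (4).
The two groups share no amino acid, so total = 1 + 4 = 5.

5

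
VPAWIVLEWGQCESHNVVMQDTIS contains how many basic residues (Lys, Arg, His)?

Matching residues: H15.

1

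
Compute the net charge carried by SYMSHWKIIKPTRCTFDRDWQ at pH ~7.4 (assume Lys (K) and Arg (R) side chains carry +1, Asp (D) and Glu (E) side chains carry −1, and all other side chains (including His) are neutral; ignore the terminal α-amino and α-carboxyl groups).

Positive (K, R): K7, K10, R13, R18 → +4.
Negative (D, E): D17, D19 → −2.
Net charge = (+4) + (−2) = +2.

+2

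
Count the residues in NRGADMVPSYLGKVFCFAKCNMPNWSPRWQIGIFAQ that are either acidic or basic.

Acidic: D, E. Basic: H, K, R.
Acidic residues here: D5 (1).
Basic residues here: R2, K13, K19, R28 (4).
The two groups share no amino acid, so total = 1 + 4 = 5.

5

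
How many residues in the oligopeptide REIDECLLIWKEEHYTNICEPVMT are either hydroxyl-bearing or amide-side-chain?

Hydroxyl-bearing: S, T, Y. Amide-side-chain: N, Q.
Hydroxyl-bearing residues here: Y15, T16, T24 (3).
Amide-side-chain residues here: N17 (1).
The two groups share no amino acid, so total = 3 + 1 = 4.

4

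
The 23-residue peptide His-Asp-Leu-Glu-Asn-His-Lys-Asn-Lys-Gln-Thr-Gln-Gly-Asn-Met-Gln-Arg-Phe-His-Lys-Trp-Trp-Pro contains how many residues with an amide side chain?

6

The amide-side-chain residues are Asn (N) and Gln (Q).
Matching residues: Asn5, Asn8, Gln10, Gln12, Asn14, Gln16.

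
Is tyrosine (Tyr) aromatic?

Yes

The aromatic amino acids are Phe (F, benzyl), Trp (W, indole), and Tyr (Y, phenol).
Tyrosine is in this group.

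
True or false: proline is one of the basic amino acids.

False

Lysine (K), arginine (R), and histidine (H) have basic, nitrogen-containing side chains.
Proline is not in this group.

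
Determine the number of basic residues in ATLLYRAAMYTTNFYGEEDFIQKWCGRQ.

The basic amino acids are Lys (K), Arg (R), and His (H).
Matching residues: R6, K23, R27.

3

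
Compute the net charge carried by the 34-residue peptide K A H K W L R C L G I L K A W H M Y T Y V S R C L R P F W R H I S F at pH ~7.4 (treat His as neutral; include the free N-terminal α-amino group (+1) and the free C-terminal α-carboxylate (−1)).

Near pH 7.4, K and R contribute +1 each, D and E contribute −1 each, and every other side chain (His included, as stated) is uncharged.
Positive (K, R): K1, K4, R7, K13, R23, R26, R30 → +7.
Negative (D, E): none → −0.
The N-terminus (+1) and C-terminus (−1) cancel.
Net charge = (+7) + (−0) = +7.

+7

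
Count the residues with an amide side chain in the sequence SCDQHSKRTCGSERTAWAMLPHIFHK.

The amide-side-chain residues are Asn (N) and Gln (Q).
Matching residues: Q4.

1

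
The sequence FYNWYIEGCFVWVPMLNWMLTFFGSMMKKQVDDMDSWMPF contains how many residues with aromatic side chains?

Phenylalanine (F), tryptophan (W), and tyrosine (Y) have aromatic ring side chains.
Matching residues: F1, Y2, W4, Y5, F10, W12, W18, F22, F23, W37, F40.

11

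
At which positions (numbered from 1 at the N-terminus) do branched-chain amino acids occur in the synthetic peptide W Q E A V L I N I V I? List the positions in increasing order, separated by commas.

V, L, and I make up the branched-chain aliphatic group.
Matching residues: V5, L6, I7, I9, V10, I11.

5, 6, 7, 9, 10, 11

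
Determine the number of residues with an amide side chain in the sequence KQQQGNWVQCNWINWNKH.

8

Asparagine (N) and glutamine (Q) have uncharged amide side chains.
Matching residues: Q2, Q3, Q4, N6, Q9, N11, N14, N16.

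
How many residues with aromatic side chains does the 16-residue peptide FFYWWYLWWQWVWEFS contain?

11

The aromatic amino acids are Phe (F, benzyl), Trp (W, indole), and Tyr (Y, phenol).
Matching residues: F1, F2, Y3, W4, W5, Y6, W8, W9, W11, W13, F15.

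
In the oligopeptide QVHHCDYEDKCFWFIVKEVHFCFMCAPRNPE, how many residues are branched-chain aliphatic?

The BCAAs are Val, Leu, and Ile — aliphatic side chains with a branch point.
Matching residues: V2, I15, V16, V19.

4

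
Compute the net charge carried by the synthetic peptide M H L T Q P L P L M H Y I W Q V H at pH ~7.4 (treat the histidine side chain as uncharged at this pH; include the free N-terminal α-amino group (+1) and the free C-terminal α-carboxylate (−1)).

The side chains ionized at physiological pH are Lys/Arg (+1) and Asp/Glu (−1); with His treated as neutral, nothing else contributes.
Positive (K, R): none → +0.
Negative (D, E): none → −0.
The N-terminus (+1) and C-terminus (−1) cancel.
Net charge = (+0) + (−0) = 0.

0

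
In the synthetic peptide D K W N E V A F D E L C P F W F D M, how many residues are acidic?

Only D (aspartate) and E (glutamate) carry a side-chain carboxylic acid.
Matching residues: D1, E5, D9, E10, D17.

5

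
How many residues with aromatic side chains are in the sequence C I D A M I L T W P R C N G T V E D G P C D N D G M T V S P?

The aromatic amino acids are Phe (F, benzyl), Trp (W, indole), and Tyr (Y, phenol).
Matching residues: W9.

1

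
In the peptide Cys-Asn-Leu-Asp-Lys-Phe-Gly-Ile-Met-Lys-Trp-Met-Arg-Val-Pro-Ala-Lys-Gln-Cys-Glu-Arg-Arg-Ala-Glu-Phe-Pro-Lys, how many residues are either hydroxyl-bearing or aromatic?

3

Hydroxyl-bearing: S, T, Y. Aromatic: F, W, Y.
Hydroxyl-bearing residues here: none (0).
Aromatic residues here: Phe6, Trp11, Phe25 (3).
(Y belongs to both groups, but none appear in this sequence.) Total = 0 + 3 = 3.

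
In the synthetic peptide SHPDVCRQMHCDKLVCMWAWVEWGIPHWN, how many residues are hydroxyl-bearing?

1

Serine (S), threonine (T), and tyrosine (Y) each carry a hydroxyl group on the side chain.
Matching residues: S1.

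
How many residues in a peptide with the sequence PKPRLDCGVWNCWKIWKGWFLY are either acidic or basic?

Acidic: D, E. Basic: H, K, R.
Acidic residues here: D6 (1).
Basic residues here: K2, R4, K14, K17 (4).
The two groups share no amino acid, so total = 1 + 4 = 5.

5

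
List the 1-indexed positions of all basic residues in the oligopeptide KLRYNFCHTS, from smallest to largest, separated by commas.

The basic amino acids are Lys (K), Arg (R), and His (H).
Matching residues: K1, R3, H8.

1, 3, 8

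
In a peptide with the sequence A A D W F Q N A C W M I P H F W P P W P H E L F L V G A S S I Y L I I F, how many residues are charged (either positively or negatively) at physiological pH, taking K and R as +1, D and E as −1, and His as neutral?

Charged side chains at pH ~7.4: K, R (positive); D, E (negative).
Matching residues: D3, E22.

2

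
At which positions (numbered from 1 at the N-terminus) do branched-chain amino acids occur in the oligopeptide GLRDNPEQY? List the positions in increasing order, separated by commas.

V, L, and I make up the branched-chain aliphatic group.
Matching residues: L2.

2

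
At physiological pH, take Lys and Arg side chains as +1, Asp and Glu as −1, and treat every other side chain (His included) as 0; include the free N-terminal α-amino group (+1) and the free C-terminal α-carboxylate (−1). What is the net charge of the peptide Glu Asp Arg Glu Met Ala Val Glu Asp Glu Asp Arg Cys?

Positive (K, R): Arg3, Arg12 → +2.
Negative (D, E): Glu1, Asp2, Glu4, Glu8, Asp9, Glu10, Asp11 → −7.
The N-terminus (+1) and C-terminus (−1) cancel.
Net charge = (+2) + (−7) = −5.

-5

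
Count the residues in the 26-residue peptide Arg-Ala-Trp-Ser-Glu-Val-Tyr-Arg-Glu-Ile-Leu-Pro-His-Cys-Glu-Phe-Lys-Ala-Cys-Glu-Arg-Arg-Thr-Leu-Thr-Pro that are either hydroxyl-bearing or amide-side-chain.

Hydroxyl-bearing: S, T, Y. Amide-side-chain: N, Q.
Hydroxyl-bearing residues here: Ser4, Tyr7, Thr23, Thr25 (4).
Amide-side-chain residues here: none (0).
The two groups share no amino acid, so total = 4 + 0 = 4.

4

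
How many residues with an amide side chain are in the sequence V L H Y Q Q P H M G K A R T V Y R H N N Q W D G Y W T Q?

The amide-side-chain residues are Asn (N) and Gln (Q).
Matching residues: Q5, Q6, N19, N20, Q21, Q28.

6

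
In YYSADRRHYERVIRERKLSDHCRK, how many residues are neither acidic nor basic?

Acidic: D, E. Basic: K, R, H. All other residues are neither.
Matching residues: Y1, Y2, S3, A4, Y9, V12, I13, L18, S19, C22.

10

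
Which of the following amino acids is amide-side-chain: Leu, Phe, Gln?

Gln

Asparagine (N) and glutamine (Q) have uncharged amide side chains.
Of the listed options, only Gln belongs to this group.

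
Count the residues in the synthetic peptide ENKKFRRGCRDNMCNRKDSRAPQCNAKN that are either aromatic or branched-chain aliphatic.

1

Aromatic: F, W, Y. Branched-chain aliphatic: I, L, V.
Aromatic residues here: F5 (1).
Branched-chain aliphatic residues here: none (0).
The two groups share no amino acid, so total = 1 + 0 = 1.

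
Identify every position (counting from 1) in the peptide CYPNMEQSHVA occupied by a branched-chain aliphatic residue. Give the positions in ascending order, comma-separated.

The BCAAs are Val, Leu, and Ile — aliphatic side chains with a branch point.
Matching residues: V10.

10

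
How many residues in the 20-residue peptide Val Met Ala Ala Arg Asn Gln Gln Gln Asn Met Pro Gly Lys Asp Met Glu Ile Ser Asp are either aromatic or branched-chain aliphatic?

Aromatic: F, W, Y. Branched-chain aliphatic: I, L, V.
Aromatic residues here: none (0).
Branched-chain aliphatic residues here: Val1, Ile18 (2).
The two groups share no amino acid, so total = 0 + 2 = 2.

2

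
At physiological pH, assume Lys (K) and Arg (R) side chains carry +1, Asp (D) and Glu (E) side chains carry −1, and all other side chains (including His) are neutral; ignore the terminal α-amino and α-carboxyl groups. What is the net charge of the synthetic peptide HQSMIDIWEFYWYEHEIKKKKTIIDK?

0

Positive (K, R): K18, K19, K20, K21, K26 → +5.
Negative (D, E): D6, E9, E14, E16, D25 → −5.
Net charge = (+5) + (−5) = 0.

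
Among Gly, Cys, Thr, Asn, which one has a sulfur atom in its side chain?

Cys

The sulfur-bearing residues are cysteine (–SH) and methionine (–S–CH₃).
Of the listed options, only Cys belongs to this group.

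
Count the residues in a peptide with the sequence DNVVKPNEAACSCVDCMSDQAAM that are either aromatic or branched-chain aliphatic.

3

Aromatic: F, W, Y. Branched-chain aliphatic: I, L, V.
Aromatic residues here: none (0).
Branched-chain aliphatic residues here: V3, V4, V14 (3).
The two groups share no amino acid, so total = 0 + 3 = 3.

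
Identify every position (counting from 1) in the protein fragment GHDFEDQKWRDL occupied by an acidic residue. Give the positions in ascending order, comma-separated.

Only D (aspartate) and E (glutamate) carry a side-chain carboxylic acid.
Matching residues: D3, E5, D6, D11.

3, 5, 6, 11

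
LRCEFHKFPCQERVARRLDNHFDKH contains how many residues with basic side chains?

9

The basic amino acids are Lys (K), Arg (R), and His (H).
Matching residues: R2, H6, K7, R13, R16, R17, H21, K24, H25.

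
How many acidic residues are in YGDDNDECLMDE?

6

The acidic residues are Asp (D) and Glu (E), whose side chains end in a carboxylate group.
Matching residues: D3, D4, D6, E7, D11, E12.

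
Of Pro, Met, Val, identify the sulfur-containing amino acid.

The sulfur-bearing residues are cysteine (–SH) and methionine (–S–CH₃).
Of the listed options, only Met belongs to this group.

Met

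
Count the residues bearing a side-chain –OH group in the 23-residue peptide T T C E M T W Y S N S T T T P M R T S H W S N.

Serine (S), threonine (T), and tyrosine (Y) each carry a hydroxyl group on the side chain.
Matching residues: T1, T2, T6, Y8, S9, S11, T12, T13, T14, T18, S19, S22.

12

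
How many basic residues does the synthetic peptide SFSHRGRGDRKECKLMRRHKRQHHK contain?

K, R, and H are the three residues with basic side chains (ε-amine, guanidinium, and imidazole respectively).
Matching residues: H4, R5, R7, R10, K11, K14, R17, R18, H19, K20, R21, H23, H24, K25.

14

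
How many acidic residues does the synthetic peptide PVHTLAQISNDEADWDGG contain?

4

Only D (aspartate) and E (glutamate) carry a side-chain carboxylic acid.
Matching residues: D11, E12, D14, D16.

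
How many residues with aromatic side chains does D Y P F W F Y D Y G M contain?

Phenylalanine (F), tryptophan (W), and tyrosine (Y) have aromatic ring side chains.
Matching residues: Y2, F4, W5, F6, Y7, Y9.

6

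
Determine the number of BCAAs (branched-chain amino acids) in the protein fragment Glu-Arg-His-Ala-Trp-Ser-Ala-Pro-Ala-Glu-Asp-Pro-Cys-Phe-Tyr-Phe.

V, L, and I make up the branched-chain aliphatic group.
None of the 16 residues belong to this group.

0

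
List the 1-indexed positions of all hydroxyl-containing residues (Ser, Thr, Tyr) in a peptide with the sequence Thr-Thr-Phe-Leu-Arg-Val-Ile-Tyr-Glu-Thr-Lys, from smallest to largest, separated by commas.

Matching residues: Thr1, Thr2, Tyr8, Thr10.

1, 2, 8, 10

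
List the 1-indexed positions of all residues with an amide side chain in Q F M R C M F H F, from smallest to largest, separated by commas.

Asparagine (N) and glutamine (Q) have uncharged amide side chains.
Matching residues: Q1.

1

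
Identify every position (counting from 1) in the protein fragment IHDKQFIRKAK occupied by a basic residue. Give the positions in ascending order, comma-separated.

2, 4, 8, 9, 11

Matching residues: H2, K4, R8, K9, K11.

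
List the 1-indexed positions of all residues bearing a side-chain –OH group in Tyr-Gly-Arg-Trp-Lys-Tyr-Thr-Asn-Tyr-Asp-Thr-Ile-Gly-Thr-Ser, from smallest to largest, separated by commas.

1, 6, 7, 9, 11, 14, 15

S, T, and Y are the three residues with a side-chain hydroxyl.
Matching residues: Tyr1, Tyr6, Thr7, Tyr9, Thr11, Thr14, Ser15.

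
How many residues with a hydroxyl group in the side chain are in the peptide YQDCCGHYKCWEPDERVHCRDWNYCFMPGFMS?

4

The –OH-bearing residues are Ser, Thr (aliphatic alcohols), and Tyr (phenol).
Matching residues: Y1, Y8, Y24, S32.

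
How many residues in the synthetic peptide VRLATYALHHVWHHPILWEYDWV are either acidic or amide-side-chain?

Acidic: D, E. Amide-side-chain: N, Q.
Acidic residues here: E19, D21 (2).
Amide-side-chain residues here: none (0).
The two groups share no amino acid, so total = 2 + 0 = 2.

2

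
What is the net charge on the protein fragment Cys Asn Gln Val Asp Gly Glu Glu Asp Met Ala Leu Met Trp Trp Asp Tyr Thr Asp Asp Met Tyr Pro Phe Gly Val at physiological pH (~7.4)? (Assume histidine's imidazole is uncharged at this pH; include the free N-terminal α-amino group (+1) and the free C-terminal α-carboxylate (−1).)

-7

The side chains ionized at physiological pH are Lys/Arg (+1) and Asp/Glu (−1); with His treated as neutral, nothing else contributes.
Positive (K, R): none → +0.
Negative (D, E): Asp5, Glu7, Glu8, Asp9, Asp16, Asp19, Asp20 → −7.
The N-terminus (+1) and C-terminus (−1) cancel.
Net charge = (+0) + (−7) = −7.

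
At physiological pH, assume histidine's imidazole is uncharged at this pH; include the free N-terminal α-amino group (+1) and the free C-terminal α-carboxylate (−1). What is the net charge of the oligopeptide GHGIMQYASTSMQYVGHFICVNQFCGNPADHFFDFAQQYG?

At pH ~7.4 the Lys and Arg side chains are protonated (+1), the Asp and Glu side chains are deprotonated (−1), and with His taken as neutral all other side chains carry no charge.
Positive (K, R): none → +0.
Negative (D, E): D30, D34 → −2.
The N-terminus (+1) and C-terminus (−1) cancel.
Net charge = (+0) + (−2) = −2.

-2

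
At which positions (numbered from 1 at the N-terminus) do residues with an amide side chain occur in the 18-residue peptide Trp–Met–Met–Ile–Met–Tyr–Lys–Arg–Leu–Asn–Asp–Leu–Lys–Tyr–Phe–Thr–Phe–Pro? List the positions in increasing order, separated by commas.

Asparagine (N) and glutamine (Q) have uncharged amide side chains.
Matching residues: Asn10.

10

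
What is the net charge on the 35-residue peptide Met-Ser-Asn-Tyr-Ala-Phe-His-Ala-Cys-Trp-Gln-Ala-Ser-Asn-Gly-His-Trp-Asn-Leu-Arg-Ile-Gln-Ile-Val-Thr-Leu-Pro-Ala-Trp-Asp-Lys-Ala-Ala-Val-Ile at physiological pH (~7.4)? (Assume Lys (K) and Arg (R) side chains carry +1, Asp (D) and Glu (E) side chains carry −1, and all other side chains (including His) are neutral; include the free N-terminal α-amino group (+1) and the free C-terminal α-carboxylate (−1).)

+1

Positive (K, R): Arg20, Lys31 → +2.
Negative (D, E): Asp30 → −1.
The N-terminus (+1) and C-terminus (−1) cancel.
Net charge = (+2) + (−1) = +1.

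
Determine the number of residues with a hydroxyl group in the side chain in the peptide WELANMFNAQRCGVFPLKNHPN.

S, T, and Y are the three residues with a side-chain hydroxyl.
None of the 22 residues belong to this group.

0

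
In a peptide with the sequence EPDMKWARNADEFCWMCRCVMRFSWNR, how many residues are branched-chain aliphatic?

1

Valine (V), leucine (L), and isoleucine (I) are the branched-chain amino acids.
Matching residues: V20.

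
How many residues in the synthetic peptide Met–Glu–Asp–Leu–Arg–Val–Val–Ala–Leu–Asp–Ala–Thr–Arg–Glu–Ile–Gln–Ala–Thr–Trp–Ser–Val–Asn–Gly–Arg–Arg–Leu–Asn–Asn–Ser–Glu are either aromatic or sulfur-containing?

Aromatic: F, W, Y. Sulfur-containing: C, M.
Aromatic residues here: Trp19 (1).
Sulfur-containing residues here: Met1 (1).
The two groups share no amino acid, so total = 1 + 1 = 2.

2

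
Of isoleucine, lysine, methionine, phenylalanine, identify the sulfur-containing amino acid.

Cysteine (C, thiol) and methionine (M, thioether) are the two sulfur-containing amino acids.
Of the listed options, only methionine belongs to this group.

methionine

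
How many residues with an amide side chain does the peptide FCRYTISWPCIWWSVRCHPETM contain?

0

Asparagine (N) and glutamine (Q) have uncharged amide side chains.
None of the 22 residues belong to this group.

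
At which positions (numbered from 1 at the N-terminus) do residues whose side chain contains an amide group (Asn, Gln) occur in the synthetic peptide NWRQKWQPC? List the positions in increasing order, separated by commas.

Matching residues: N1, Q4, Q7.

1, 4, 7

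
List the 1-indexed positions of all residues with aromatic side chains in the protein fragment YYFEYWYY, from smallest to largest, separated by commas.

Phenylalanine (F), tryptophan (W), and tyrosine (Y) have aromatic ring side chains.
Matching residues: Y1, Y2, F3, Y5, W6, Y7, Y8.

1, 2, 3, 5, 6, 7, 8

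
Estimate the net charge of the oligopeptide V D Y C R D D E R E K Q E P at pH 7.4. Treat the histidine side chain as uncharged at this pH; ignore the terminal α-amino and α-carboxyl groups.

At pH ~7.4 the Lys and Arg side chains are protonated (+1), the Asp and Glu side chains are deprotonated (−1), and with His taken as neutral all other side chains carry no charge.
Positive (K, R): R5, R9, K11 → +3.
Negative (D, E): D2, D6, D7, E8, E10, E13 → −6.
Net charge = (+3) + (−6) = −3.

-3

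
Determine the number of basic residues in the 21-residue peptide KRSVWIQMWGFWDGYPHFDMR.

Lysine (K), arginine (R), and histidine (H) have basic, nitrogen-containing side chains.
Matching residues: K1, R2, H17, R21.

4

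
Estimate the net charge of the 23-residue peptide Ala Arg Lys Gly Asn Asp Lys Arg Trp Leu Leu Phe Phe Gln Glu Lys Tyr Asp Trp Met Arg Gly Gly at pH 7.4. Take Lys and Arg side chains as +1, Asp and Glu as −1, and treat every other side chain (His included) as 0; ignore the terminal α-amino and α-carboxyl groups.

Positive (K, R): Arg2, Lys3, Lys7, Arg8, Lys16, Arg21 → +6.
Negative (D, E): Asp6, Glu15, Asp18 → −3.
Net charge = (+6) + (−3) = +3.

+3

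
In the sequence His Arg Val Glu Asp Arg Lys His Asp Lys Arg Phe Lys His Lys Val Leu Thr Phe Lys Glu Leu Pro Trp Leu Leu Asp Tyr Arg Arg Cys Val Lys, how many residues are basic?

14

The basic amino acids are Lys (K), Arg (R), and His (H).
Matching residues: His1, Arg2, Arg6, Lys7, His8, Lys10, Arg11, Lys13, His14, Lys15, Lys20, Arg29, Arg30, Lys33.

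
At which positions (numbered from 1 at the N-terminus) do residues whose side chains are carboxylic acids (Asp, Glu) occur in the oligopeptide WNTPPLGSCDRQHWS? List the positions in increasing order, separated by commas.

Matching residues: D10.

10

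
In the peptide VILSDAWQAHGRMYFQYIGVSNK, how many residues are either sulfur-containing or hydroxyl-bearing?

5

Sulfur-containing: C, M. Hydroxyl-bearing: S, T, Y.
Sulfur-containing residues here: M13 (1).
Hydroxyl-bearing residues here: S4, Y14, Y17, S21 (4).
The two groups share no amino acid, so total = 1 + 4 = 5.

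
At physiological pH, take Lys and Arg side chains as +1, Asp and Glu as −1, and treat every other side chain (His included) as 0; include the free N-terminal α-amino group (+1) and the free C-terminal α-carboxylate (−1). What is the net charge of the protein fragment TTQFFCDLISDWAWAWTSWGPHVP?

-2

Positive (K, R): none → +0.
Negative (D, E): D7, D11 → −2.
The N-terminus (+1) and C-terminus (−1) cancel.
Net charge = (+0) + (−2) = −2.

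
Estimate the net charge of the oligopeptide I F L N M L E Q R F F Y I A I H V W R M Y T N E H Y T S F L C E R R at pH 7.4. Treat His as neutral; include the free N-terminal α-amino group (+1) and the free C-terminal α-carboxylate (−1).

+1

Near pH 7.4, K and R contribute +1 each, D and E contribute −1 each, and every other side chain (His included, as stated) is uncharged.
Positive (K, R): R9, R19, R33, R34 → +4.
Negative (D, E): E7, E24, E32 → −3.
The N-terminus (+1) and C-terminus (−1) cancel.
Net charge = (+4) + (−3) = +1.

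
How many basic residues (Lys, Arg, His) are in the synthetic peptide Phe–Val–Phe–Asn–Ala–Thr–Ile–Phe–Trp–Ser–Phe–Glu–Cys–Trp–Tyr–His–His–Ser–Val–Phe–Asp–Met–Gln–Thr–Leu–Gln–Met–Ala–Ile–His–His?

Matching residues: His16, His17, His30, His31.

4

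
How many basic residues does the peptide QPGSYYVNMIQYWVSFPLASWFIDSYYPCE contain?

0

K, R, and H are the three residues with basic side chains (ε-amine, guanidinium, and imidazole respectively).
None of the 30 residues belong to this group.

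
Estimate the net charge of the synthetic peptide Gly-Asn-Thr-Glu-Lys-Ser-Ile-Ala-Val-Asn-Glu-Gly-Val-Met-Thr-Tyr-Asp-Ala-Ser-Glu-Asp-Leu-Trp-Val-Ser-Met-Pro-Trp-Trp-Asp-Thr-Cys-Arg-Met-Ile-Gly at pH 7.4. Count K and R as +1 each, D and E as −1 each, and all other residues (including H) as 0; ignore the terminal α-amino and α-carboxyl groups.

Positive (K, R): Lys5, Arg33 → +2.
Negative (D, E): Glu4, Glu11, Asp17, Glu20, Asp21, Asp30 → −6.
Net charge = (+2) + (−6) = −4.

-4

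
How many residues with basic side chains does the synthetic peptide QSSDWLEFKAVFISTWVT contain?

1

The basic amino acids are Lys (K), Arg (R), and His (H).
Matching residues: K9.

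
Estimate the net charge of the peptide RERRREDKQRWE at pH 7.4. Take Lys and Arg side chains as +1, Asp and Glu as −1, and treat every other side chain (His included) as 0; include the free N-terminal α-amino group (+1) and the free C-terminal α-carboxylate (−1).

Positive (K, R): R1, R3, R4, R5, K8, R10 → +6.
Negative (D, E): E2, E6, D7, E12 → −4.
The N-terminus (+1) and C-terminus (−1) cancel.
Net charge = (+6) + (−4) = +2.

+2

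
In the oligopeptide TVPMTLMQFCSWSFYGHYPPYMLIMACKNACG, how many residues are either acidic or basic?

2

Acidic: D, E. Basic: H, K, R.
Acidic residues here: none (0).
Basic residues here: H17, K28 (2).
The two groups share no amino acid, so total = 0 + 2 = 2.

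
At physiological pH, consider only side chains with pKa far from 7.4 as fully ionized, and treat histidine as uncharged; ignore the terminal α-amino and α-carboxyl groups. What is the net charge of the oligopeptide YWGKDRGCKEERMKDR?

+2

At pH ~7.4 the Lys and Arg side chains are protonated (+1), the Asp and Glu side chains are deprotonated (−1), and with His taken as neutral all other side chains carry no charge.
Positive (K, R): K4, R6, K9, R12, K14, R16 → +6.
Negative (D, E): D5, E10, E11, D15 → −4.
Net charge = (+6) + (−4) = +2.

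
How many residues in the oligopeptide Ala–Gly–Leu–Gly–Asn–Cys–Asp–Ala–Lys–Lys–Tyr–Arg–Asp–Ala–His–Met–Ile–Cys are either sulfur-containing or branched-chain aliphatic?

Sulfur-containing: C, M. Branched-chain aliphatic: I, L, V.
Sulfur-containing residues here: Cys6, Met16, Cys18 (3).
Branched-chain aliphatic residues here: Leu3, Ile17 (2).
The two groups share no amino acid, so total = 3 + 2 = 5.

5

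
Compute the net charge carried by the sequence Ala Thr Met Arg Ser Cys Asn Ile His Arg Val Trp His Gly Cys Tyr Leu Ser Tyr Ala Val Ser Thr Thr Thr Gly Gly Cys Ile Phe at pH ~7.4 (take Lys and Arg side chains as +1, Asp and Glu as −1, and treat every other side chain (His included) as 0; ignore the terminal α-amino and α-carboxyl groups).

Positive (K, R): Arg4, Arg10 → +2.
Negative (D, E): none → −0.
Net charge = (+2) + (−0) = +2.

+2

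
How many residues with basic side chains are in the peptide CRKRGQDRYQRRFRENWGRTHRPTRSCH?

K, R, and H are the three residues with basic side chains (ε-amine, guanidinium, and imidazole respectively).
Matching residues: R2, K3, R4, R8, R11, R12, R14, R19, H21, R22, R25, H28.

12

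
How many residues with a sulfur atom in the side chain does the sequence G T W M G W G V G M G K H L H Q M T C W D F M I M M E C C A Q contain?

9

Only Cys (C) and Met (M) have a sulfur atom in the side chain.
Matching residues: M4, M10, M17, C19, M23, M25, M26, C28, C29.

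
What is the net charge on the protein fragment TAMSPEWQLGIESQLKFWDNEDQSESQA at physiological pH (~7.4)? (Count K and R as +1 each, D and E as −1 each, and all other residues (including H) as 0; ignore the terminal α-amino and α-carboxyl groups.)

-5

Positive (K, R): K16 → +1.
Negative (D, E): E6, E12, D19, E21, D22, E25 → −6.
Net charge = (+1) + (−6) = −5.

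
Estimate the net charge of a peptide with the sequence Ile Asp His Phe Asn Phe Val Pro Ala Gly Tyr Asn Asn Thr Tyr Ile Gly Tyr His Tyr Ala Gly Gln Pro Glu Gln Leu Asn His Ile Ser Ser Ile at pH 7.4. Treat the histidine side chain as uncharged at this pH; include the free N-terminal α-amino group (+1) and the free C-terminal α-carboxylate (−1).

-2

Near pH 7.4, K and R contribute +1 each, D and E contribute −1 each, and every other side chain (His included, as stated) is uncharged.
Positive (K, R): none → +0.
Negative (D, E): Asp2, Glu25 → −2.
The N-terminus (+1) and C-terminus (−1) cancel.
Net charge = (+0) + (−2) = −2.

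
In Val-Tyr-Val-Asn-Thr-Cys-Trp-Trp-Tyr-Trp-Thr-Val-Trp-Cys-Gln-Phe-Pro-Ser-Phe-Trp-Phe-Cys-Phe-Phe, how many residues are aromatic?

The aromatic amino acids are Phe (F, benzyl), Trp (W, indole), and Tyr (Y, phenol).
Matching residues: Tyr2, Trp7, Trp8, Tyr9, Trp10, Trp13, Phe16, Phe19, Trp20, Phe21, Phe23, Phe24.

12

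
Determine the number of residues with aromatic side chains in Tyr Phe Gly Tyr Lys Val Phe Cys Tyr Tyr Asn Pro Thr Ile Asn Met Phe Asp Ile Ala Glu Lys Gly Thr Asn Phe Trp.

The aromatic amino acids are Phe (F, benzyl), Trp (W, indole), and Tyr (Y, phenol).
Matching residues: Tyr1, Phe2, Tyr4, Phe7, Tyr9, Tyr10, Phe17, Phe26, Trp27.

9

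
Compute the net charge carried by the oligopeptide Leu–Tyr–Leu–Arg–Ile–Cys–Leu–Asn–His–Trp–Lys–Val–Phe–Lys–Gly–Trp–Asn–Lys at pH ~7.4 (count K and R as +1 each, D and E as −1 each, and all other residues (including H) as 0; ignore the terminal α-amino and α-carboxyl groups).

Positive (K, R): Arg4, Lys11, Lys14, Lys18 → +4.
Negative (D, E): none → −0.
Net charge = (+4) + (−0) = +4.

+4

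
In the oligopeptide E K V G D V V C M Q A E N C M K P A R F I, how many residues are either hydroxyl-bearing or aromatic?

1

Hydroxyl-bearing: S, T, Y. Aromatic: F, W, Y.
Hydroxyl-bearing residues here: none (0).
Aromatic residues here: F20 (1).
(Y belongs to both groups, but none appear in this sequence.) Total = 0 + 1 = 1.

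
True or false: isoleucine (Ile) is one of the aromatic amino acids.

Phenylalanine (F), tryptophan (W), and tyrosine (Y) have aromatic ring side chains.
Isoleucine is not in this group.

False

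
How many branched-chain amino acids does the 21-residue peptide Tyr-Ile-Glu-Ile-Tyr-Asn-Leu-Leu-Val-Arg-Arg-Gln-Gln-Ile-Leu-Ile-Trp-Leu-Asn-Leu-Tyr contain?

10

The BCAAs are Val, Leu, and Ile — aliphatic side chains with a branch point.
Matching residues: Ile2, Ile4, Leu7, Leu8, Val9, Ile14, Leu15, Ile16, Leu18, Leu20.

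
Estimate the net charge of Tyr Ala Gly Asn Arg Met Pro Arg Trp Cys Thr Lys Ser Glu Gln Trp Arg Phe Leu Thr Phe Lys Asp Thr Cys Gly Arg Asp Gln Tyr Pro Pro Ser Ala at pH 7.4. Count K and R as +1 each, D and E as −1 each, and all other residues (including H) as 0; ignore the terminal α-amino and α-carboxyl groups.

Positive (K, R): Arg5, Arg8, Lys12, Arg17, Lys22, Arg27 → +6.
Negative (D, E): Glu14, Asp23, Asp28 → −3.
Net charge = (+6) + (−3) = +3.

+3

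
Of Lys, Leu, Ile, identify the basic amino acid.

Lysine (K), arginine (R), and histidine (H) have basic, nitrogen-containing side chains.
Of the listed options, only Lys belongs to this group.

Lys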